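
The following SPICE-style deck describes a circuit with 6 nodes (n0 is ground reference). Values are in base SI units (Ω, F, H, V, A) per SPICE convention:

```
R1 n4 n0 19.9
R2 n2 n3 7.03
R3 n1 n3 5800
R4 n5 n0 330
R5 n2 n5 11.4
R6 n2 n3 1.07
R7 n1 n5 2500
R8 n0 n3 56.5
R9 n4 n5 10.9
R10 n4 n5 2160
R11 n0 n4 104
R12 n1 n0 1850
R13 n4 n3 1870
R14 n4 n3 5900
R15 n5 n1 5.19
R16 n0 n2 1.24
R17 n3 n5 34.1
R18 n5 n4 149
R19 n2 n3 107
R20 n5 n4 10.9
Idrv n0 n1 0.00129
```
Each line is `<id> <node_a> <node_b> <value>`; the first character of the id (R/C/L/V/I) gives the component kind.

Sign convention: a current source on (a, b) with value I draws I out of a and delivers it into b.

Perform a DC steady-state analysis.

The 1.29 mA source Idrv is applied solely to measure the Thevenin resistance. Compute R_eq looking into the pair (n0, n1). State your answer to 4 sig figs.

Apply KCL at each of the 5 non-ground nodes and solve the resulting linear system.
Node n1: branches {R3, R7, R12, R15, Idrv} → V_1 = 0.01511
Node n2: branches {R2, R5, R6, R16, R19} → V_2 = 0.001052
Node n3: branches {R2, R3, R6, R8, R13, R14, R17, R19} → V_3 = 0.001234
Node n4: branches {R1, R9, R10, R11, R13, R14, R18, R20} → V_4 = 0.006441
Node n5: branches {R4, R5, R7, R9, R10, R15, R17, R18, R20} → V_5 = 0.008483

R_eq = 11.71 Ω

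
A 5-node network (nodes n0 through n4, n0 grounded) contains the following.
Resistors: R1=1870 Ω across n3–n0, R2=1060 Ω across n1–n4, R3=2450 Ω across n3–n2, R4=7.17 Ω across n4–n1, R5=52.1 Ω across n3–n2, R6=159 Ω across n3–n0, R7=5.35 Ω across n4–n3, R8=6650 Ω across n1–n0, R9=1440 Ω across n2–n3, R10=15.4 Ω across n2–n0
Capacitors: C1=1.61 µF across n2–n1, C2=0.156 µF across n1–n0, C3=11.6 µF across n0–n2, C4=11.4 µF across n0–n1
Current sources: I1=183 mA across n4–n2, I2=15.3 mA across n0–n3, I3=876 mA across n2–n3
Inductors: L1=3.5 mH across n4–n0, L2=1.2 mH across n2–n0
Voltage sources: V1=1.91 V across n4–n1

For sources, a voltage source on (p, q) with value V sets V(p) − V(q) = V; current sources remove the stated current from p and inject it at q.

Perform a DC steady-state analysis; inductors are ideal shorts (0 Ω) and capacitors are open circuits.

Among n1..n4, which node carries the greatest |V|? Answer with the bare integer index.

Element admittances at DC:
  Y(R1) = 0.0005348 S between n3,n0
  Y(R2) = 0.0009434 S between n1,n4
  Y(C1) = 0.000 S between n2,n1
  Y(R3) = 0.0004082 S between n3,n2
  Y(R4) = 0.1395 S between n4,n1
  Y(R5) = 0.01919 S between n3,n2
  I1: injects 0.183 A into n2 (from n4)
  Y(R6) = 0.006289 S between n3,n0
  I2: injects 0.0153 A into n3 (from n0)
  Y(C2) = 0.000 S between n1,n0
  Y(R7) = 0.1869 S between n4,n3
  L1: short n4↔n0 (DC inductor)
  Y(R8) = 0.0001504 S between n1,n0
  Y(R9) = 0.0006944 S between n2,n3
  Y(R10) = 0.06494 S between n2,n0
  Y(C3) = 0.000 S between n0,n2
  L2: short n2↔n0 (DC inductor)
  I3: injects 0.876 A into n3 (from n2)
  Y(C4) = 0.000 S between n0,n1
  V1: constraint V(n4)−V(n1) = 1.91
Assemble and solve the 7×7 MNA system:
  V(n1)=-1.910  V(n2)=0.000  V(n3)=4.164  V(n4)=0.000
  i(L1)=0.5957  i(L2)=-0.6085  i(V1)=-0.2685

3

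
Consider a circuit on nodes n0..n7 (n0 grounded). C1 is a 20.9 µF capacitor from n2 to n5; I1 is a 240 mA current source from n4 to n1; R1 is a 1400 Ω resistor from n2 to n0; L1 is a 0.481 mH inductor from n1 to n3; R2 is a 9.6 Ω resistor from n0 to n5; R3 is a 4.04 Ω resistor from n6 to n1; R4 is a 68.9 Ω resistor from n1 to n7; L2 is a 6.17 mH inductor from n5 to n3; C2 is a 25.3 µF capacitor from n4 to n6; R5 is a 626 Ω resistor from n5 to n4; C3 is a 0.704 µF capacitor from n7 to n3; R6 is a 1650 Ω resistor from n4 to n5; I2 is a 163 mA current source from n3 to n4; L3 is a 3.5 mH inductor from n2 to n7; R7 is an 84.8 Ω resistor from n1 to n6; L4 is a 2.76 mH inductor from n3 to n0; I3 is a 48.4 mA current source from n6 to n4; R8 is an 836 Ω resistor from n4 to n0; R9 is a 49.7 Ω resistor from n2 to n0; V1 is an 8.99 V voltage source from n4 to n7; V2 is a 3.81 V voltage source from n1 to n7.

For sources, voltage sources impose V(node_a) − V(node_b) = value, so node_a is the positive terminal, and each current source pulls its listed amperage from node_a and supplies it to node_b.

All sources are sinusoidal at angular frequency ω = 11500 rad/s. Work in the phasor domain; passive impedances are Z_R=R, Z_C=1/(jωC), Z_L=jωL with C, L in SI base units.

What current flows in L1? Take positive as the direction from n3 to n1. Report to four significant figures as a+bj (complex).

-0.1458+0.03302j A

MNA unknowns: 7 node voltages V₁..V_7 plus 2 source currents (V1, V2)
C1: Y=0.000+0.2404j on G[2,5]
I1: z[4]−=0.24, z[1]+=0.24
R1: Y=0.0007143+0.000j on G[2,0]
L1: Y=0.000-0.1808j on G[1,3]
R2: Y=0.1042+0.000j on G[0,5]
R3: Y=0.2475+0.000j on G[6,1]
R4: Y=0.01451+0.000j on G[1,7]
L2: Y=0.000-0.01409j on G[5,3]
C2: Y=0.000+0.2909j on G[4,6]
R5: Y=0.001597+0.000j on G[5,4]
C3: Y=0.000+0.008096j on G[7,3]
R6: Y=0.0006061+0.000j on G[4,5]
I2: z[3]−=0.163, z[4]+=0.163
L3: Y=0.000-0.02484j on G[2,7]
R7: Y=0.01179+0.000j on G[1,6]
L4: Y=0.000-0.03151j on G[3,0]
I3: z[6]−=0.0484, z[4]+=0.0484
R8: Y=0.001196+0.000j on G[4,0]
R9: Y=0.02012+0.000j on G[2,0]
V1: row V4−V7=8.99, i_V1 at 4,7
V2: row V1−V7=3.81, i_V2 at 1,7
solve → V1=1.552+0.3901j, V2=0.2292+0.3548j, V3=1.369-0.4163j, V4=6.732+0.3901j, V5=0.002775+0.3386j, V6=4.356+3.056j, V7=-2.258+0.3901j
aux → i_V1=-0.8270-0.6918j, i_V2=0.7661+0.7243j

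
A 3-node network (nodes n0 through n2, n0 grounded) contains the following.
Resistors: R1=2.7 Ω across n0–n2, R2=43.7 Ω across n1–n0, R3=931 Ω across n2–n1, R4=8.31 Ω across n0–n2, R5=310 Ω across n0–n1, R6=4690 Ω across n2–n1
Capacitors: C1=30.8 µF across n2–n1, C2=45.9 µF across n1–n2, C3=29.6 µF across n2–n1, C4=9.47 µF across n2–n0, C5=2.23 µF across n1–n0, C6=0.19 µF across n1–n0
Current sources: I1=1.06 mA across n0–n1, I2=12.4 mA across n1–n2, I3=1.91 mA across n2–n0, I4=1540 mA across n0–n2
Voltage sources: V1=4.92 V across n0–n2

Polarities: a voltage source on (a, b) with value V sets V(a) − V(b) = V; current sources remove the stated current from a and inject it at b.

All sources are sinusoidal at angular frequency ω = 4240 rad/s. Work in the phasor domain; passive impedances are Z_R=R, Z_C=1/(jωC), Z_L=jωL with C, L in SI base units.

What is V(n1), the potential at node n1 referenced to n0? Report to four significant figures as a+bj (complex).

-4.796-0.2467j V

Element admittances at ω=4240 rad/s:
  Y(R1) = 0.3704+0.000j S between n0,n2
  Y(C1) = 0.000+0.1306j S between n2,n1
  Y(C2) = 0.000+0.1946j S between n1,n2
  Y(R2) = 0.02288+0.000j S between n1,n0
  Y(R3) = 0.001074+0.000j S between n2,n1
  Y(C3) = 0.000+0.1255j S between n2,n1
  Y(C4) = 0.000+0.04015j S between n2,n0
  I1: injects 0.00106 A into n1 (from n0)
  Y(R4) = 0.1203+0.000j S between n0,n2
  I2: injects 0.0124 A into n2 (from n1)
  Y(C5) = 0.000+0.009455j S between n1,n0
  I3: injects 0.00191 A into n0 (from n2)
  Y(C6) = 0.000+0.0008056j S between n1,n0
  Y(R5) = 0.003226+0.000j S between n0,n1
  Y(R6) = 0.0002132+0.000j S between n2,n1
  I4: injects 1.54 A into n2 (from n0)
  V1: constraint V(n0)−V(n2) = 4.92
Assemble and solve the 3×3 MNA system:
  V(n1)=-4.796-0.2467j  V(n2)=-4.920+0.000j
  i(V1)=-4.076-0.2532j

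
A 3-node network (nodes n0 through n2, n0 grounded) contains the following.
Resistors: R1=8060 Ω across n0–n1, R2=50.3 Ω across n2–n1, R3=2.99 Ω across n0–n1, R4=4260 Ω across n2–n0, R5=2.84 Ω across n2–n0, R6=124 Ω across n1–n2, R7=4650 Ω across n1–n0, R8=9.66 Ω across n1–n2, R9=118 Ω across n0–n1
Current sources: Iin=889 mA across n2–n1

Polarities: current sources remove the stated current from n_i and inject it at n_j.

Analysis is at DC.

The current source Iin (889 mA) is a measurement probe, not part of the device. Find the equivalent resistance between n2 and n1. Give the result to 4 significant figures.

R_eq = 3.275 Ω

MNA unknowns: 2 node voltages V₁..V_2
R1: Y=0.0001241 on G[0,1]
R2: Y=0.01988 on G[2,1]
R3: Y=0.3344 on G[0,1]
R4: Y=0.0002347 on G[2,0]
R5: Y=0.3521 on G[2,0]
R6: Y=0.008065 on G[1,2]
R7: Y=0.0002151 on G[1,0]
R8: Y=0.1035 on G[1,2]
R9: Y=0.008475 on G[0,1]
Iin: z[2]−=0.889, z[1]+=0.889
solve → V1=1.475, V2=-1.437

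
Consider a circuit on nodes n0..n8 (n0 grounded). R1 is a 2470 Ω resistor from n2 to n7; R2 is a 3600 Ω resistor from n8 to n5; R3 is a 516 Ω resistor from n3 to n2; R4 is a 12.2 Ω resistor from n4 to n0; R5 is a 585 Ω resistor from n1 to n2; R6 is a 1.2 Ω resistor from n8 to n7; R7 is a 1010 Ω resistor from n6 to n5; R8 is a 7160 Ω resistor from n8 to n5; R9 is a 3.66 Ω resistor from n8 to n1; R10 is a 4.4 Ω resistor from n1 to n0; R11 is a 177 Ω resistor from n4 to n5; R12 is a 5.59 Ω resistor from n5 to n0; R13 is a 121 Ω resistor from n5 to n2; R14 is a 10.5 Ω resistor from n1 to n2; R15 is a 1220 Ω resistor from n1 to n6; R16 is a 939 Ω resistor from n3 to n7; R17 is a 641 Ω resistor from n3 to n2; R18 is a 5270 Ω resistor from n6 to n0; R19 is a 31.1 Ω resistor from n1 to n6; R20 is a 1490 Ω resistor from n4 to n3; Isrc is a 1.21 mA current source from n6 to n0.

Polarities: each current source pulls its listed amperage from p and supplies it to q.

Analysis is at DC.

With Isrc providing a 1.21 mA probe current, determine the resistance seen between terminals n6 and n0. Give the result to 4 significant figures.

Apply KCL at each of the 8 non-ground nodes and solve the resulting linear system.
Node n1: branches {R5, R9, R10, R14, R15, R19} → V_1 = -0.004946
Node n2: branches {R1, R3, R5, R13, R14, R17} → V_2 = -0.004574
Node n3: branches {R3, R16, R17, R20} → V_3 = -0.004068
Node n4: branches {R4, R11, R20} → V_4 = -5.728e-05
Node n5: branches {R2, R7, R8, R11, R12, R13} → V_5 = -0.0004119
Node n6: branches {R7, R15, R18, R19, Isrc} → V_6 = -0.04021
Node n7: branches {R1, R6, R16} → V_7 = -0.004933
Node n8: branches {R2, R6, R8, R9} → V_8 = -0.004935

R_eq = 33.24 Ω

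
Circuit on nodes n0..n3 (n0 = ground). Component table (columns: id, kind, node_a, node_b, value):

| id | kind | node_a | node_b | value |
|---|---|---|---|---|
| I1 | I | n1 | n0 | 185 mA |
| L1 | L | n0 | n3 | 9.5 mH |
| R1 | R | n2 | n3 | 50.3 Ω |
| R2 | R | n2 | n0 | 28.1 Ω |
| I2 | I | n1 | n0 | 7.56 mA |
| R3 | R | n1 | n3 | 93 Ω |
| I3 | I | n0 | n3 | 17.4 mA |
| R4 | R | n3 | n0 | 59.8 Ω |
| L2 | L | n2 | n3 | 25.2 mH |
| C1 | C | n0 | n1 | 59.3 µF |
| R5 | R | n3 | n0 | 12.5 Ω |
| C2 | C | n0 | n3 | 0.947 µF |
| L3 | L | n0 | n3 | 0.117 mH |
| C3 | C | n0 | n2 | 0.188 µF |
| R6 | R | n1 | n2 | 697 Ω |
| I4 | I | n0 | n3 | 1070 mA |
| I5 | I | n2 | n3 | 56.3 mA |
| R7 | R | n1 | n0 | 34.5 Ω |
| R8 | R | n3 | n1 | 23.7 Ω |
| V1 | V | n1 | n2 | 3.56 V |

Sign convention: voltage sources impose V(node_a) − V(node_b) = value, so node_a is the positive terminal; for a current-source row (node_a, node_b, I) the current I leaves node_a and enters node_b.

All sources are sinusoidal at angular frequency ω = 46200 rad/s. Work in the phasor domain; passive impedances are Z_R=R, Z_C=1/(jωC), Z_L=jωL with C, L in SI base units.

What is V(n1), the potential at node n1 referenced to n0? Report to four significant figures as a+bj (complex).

0.09587-0.07553j V

Apply KCL at each of the 3 non-ground nodes and solve the resulting linear system.
Node n1: branches {I1, I2, R3, C1, R6, R7, R8, V1} → V_1 = 0.09587-0.07553j
Node n2: branches {R1, R2, L2, C3, R6, I5, V1} → V_2 = -3.464-0.07553j
Node n3: branches {L1, R1, R3, I3, R4, L2, R5, C2, L3, I4, I5, R8} → V_3 = 3.699+3.135j
Source currents: i(V1)=-0.2166-0.09045j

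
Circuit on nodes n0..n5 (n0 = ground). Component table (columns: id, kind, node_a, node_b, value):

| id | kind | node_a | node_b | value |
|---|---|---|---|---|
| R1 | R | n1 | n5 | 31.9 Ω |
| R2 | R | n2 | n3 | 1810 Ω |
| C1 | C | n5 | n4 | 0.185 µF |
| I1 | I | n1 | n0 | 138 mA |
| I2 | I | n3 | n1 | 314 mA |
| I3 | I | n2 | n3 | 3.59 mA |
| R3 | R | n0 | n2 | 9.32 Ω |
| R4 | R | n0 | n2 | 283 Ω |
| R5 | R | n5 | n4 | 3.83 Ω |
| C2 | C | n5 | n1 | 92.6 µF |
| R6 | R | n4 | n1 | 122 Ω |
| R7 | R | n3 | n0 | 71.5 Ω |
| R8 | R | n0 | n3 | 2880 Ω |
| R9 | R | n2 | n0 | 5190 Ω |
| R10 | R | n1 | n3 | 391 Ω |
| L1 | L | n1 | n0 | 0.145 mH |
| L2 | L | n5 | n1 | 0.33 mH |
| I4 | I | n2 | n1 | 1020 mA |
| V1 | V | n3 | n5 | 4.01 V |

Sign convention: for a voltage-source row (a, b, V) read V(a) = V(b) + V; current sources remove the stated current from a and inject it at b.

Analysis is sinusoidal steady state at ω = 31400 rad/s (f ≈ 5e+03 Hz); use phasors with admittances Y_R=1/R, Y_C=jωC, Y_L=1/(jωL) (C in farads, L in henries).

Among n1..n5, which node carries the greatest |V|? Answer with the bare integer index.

Apply KCL at each of the 5 non-ground nodes and solve the resulting linear system.
Node n1: branches {R1, I1, I2, C2, R6, R10, L1, L2, I4} → V_1 = 0.2615+3.721j
Node n2: branches {R2, I3, R3, R4, R9, I4} → V_2 = -9.153+0.01911j
Node n3: branches {R2, I2, I3, R7, R8, R10, V1} → V_3 = 4.249+3.859j
Node n4: branches {C1, R5, R6} → V_4 = 0.2396+3.855j
Node n5: branches {R1, C1, R5, C2, L2, V1} → V_5 = 0.2390+3.859j
Source currents: i(V1)=-0.3889-0.05779j

2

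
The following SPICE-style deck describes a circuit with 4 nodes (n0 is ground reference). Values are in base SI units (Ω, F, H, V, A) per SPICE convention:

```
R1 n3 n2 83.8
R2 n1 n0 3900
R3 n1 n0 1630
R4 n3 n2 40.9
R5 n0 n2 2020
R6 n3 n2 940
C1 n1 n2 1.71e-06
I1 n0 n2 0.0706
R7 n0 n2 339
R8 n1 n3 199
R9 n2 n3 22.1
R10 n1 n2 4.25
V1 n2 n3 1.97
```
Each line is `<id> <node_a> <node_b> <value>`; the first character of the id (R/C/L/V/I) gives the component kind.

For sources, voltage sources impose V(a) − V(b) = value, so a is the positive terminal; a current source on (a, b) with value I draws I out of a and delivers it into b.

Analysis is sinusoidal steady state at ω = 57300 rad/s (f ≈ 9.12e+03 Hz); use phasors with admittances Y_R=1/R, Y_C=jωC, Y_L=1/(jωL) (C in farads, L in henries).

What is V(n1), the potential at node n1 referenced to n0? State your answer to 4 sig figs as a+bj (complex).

16.29+0.02789j V

Element admittances at ω=57300 rad/s:
  Y(R1) = 0.01193+0.000j S between n3,n2
  Y(R2) = 0.0002564+0.000j S between n1,n0
  Y(R3) = 0.0006135+0.000j S between n1,n0
  Y(R4) = 0.02445+0.000j S between n3,n2
  Y(R5) = 0.0004950+0.000j S between n0,n2
  Y(R6) = 0.001064+0.000j S between n3,n2
  Y(C1) = 0.000+0.09798j S between n1,n2
  I1: injects 0.0706 A into n2 (from n0)
  Y(R7) = 0.002950+0.000j S between n0,n2
  Y(R8) = 0.005025+0.000j S between n1,n3
  Y(R9) = 0.04525+0.000j S between n2,n3
  Y(R10) = 0.2353+0.000j S between n1,n2
  V1: constraint V(n2)−V(n3) = 1.97
Assemble and solve the 4×4 MNA system:
  V(n1)=16.29+0.02789j  V(n2)=16.38-0.007043j  V(n3)=14.41-0.007043j
  i(V1)=-0.1724-0.0001755j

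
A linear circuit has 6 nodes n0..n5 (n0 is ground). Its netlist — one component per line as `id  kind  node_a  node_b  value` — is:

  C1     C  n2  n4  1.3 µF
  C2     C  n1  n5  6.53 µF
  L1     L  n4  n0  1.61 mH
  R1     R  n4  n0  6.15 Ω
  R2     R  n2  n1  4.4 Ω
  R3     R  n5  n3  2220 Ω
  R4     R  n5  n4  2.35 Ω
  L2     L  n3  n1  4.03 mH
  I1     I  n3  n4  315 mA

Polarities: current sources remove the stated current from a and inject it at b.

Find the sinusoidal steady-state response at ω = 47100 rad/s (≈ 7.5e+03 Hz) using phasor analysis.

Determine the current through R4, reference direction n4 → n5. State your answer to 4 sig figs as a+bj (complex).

0.2583-0.01387j A

Element admittances at ω=47100 rad/s:
  Y(C1) = 0.000+0.06123j S between n2,n4
  Y(C2) = 0.000+0.3076j S between n1,n5
  Y(L1) = 0.000-0.01319j S between n4,n0
  Y(R1) = 0.1626+0.000j S between n4,n0
  Y(R2) = 0.2273+0.000j S between n2,n1
  Y(R3) = 0.0004505+0.000j S between n5,n3
  Y(R4) = 0.4255+0.000j S between n5,n4
  Y(L2) = 0.000-0.005268j S between n3,n1
  I1: injects 0.315 A into n4 (from n3)
Assemble and solve the 5×5 MNA system:
  V(n1)=-0.4761+0.8652j  V(n2)=-0.2266+0.9263j  V(n3)=-5.482-58.51j  V(n4)=0.000+0.000j  V(n5)=-0.6070+0.03260j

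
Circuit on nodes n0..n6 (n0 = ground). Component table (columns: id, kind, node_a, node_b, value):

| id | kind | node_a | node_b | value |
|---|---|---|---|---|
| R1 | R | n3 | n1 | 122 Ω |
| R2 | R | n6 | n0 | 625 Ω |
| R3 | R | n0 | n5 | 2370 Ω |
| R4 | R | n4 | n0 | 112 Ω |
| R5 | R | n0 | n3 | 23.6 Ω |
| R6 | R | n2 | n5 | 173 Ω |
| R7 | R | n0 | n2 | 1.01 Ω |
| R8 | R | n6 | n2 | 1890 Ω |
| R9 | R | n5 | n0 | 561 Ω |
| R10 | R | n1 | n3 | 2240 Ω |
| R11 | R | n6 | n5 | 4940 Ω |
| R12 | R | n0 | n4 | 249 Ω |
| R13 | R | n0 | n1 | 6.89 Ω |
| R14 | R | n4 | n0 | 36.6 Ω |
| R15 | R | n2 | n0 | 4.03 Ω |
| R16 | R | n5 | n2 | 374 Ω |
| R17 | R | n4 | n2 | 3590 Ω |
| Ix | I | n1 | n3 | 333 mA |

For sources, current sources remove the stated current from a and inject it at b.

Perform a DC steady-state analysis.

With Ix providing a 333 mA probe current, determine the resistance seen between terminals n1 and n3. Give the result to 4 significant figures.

R_eq = 24.13 Ω

Element admittances at DC:
  Y(R1) = 0.008197 S between n3,n1
  Y(R2) = 0.001600 S between n6,n0
  Y(R3) = 0.0004219 S between n0,n5
  Y(R4) = 0.008929 S between n4,n0
  Y(R5) = 0.04237 S between n0,n3
  Y(R6) = 0.005780 S between n2,n5
  Y(R7) = 0.9901 S between n0,n2
  Y(R8) = 0.0005291 S between n6,n2
  Y(R9) = 0.001783 S between n5,n0
  Y(R10) = 0.0004464 S between n1,n3
  Y(R11) = 0.0002024 S between n6,n5
  Y(R12) = 0.004016 S between n0,n4
  Y(R13) = 0.1451 S between n0,n1
  Y(R14) = 0.02732 S between n4,n0
  Y(R15) = 0.2481 S between n2,n0
  Y(R16) = 0.002674 S between n5,n2
  Y(R17) = 0.0002786 S between n4,n2
  Ix: injects 0.333 A into n3 (from n1)
Assemble and solve the 6×6 MNA system:
  V(n1)=-1.816  V(n2)=0.000  V(n3)=6.220  V(n4)=0.000  V(n5)=0.000  V(n6)=0.000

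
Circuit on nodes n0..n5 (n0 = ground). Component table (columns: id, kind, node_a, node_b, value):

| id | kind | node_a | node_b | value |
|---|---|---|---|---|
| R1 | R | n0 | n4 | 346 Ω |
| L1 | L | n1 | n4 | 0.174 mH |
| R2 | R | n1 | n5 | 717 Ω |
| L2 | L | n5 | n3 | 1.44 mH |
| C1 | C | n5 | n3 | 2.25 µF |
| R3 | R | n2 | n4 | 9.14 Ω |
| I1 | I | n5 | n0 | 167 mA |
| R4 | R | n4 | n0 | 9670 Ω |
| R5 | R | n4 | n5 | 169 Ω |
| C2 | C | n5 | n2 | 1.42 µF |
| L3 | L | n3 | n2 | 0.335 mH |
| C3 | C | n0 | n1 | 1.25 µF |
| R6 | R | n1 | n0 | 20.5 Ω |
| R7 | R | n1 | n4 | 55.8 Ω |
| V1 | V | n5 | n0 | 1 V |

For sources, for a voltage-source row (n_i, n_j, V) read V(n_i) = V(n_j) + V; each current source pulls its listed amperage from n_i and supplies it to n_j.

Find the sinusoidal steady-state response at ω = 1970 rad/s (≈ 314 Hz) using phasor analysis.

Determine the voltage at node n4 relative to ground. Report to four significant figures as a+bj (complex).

0.6828-0.08354j V

Element admittances at ω=1970 rad/s:
  Y(R1) = 0.002890+0.000j S between n0,n4
  Y(L1) = 0.000-2.917j S between n1,n4
  Y(R2) = 0.001395+0.000j S between n1,n5
  Y(L2) = 0.000-0.3525j S between n5,n3
  Y(C1) = 0.000+0.004432j S between n5,n3
  Y(R3) = 0.1094+0.000j S between n2,n4
  I1: injects 0.167 A into n0 (from n5)
  Y(R4) = 0.0001034+0.000j S between n4,n0
  Y(R5) = 0.005917+0.000j S between n4,n5
  Y(C2) = 0.000+0.002797j S between n5,n2
  Y(L3) = 0.000-1.515j S between n3,n2
  Y(C3) = 0.000+0.002463j S between n0,n1
  Y(R6) = 0.04878+0.000j S between n1,n0
  Y(R7) = 0.01792+0.000j S between n1,n4
  V1: constraint V(n5)−V(n0) = 1
Assemble and solve the 6×6 MNA system:
  V(n1)=0.6817-0.09486j  V(n2)=0.9864-0.1185j  V(n3)=0.9889-0.09636j  V(n4)=0.6828-0.08354j  V(n5)=1.000+0.000j
  i(V1)=-0.2025+0.003199j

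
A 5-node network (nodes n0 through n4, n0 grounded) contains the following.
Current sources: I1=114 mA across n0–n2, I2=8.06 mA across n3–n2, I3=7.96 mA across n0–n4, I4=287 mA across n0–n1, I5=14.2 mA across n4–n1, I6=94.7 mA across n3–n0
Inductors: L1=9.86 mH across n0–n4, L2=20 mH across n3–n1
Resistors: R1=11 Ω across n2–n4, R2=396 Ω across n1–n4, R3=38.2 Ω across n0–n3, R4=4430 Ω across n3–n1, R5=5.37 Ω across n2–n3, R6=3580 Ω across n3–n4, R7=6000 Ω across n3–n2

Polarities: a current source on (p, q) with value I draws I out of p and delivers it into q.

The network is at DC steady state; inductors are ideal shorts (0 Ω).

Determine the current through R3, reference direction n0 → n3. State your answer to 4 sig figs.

Apply KCL at each of the 4 non-ground nodes and solve the resulting linear system.
Node n1: branches {L2, I4, R2, R4, I5} → V_1 = 3.113
Node n2: branches {I1, I2, R1, R5, R7} → V_2 = 2.533
Node n3: branches {I2, L2, R3, R4, R5, R6, R7, I6} → V_3 = 3.113
Node n4: branches {L1, I3, R1, R2, I5, R6} → V_4 = 0.000
Source currents: i(L1)=-0.2328, i(L2)=-0.2933

-0.08150 A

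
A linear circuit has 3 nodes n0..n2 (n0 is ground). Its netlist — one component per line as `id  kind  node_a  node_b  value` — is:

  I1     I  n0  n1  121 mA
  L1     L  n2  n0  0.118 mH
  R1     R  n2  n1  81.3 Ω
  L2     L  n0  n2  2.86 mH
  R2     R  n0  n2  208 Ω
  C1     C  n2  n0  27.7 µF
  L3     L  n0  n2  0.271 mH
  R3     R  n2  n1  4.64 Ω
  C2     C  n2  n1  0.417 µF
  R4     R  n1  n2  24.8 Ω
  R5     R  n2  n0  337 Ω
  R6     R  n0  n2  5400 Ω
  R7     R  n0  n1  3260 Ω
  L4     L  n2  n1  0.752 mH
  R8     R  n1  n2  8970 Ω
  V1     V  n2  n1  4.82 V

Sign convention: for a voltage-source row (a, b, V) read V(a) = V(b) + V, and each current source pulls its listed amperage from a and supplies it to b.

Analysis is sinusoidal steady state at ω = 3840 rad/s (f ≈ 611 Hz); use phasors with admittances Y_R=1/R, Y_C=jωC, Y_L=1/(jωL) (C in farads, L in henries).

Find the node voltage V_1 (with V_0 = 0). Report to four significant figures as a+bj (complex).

-4.820+0.03885j V

MNA unknowns: 2 node voltages V₁..V_2 plus 1 source current (V1)
I1: z[0]−=0.121, z[1]+=0.121
L1: Y=0.000-2.207j on G[2,0]
R1: Y=0.01230+0.000j on G[2,1]
L2: Y=0.000-0.09105j on G[0,2]
R2: Y=0.004808+0.000j on G[0,2]
C1: Y=0.000+0.1064j on G[2,0]
L3: Y=0.000-0.9609j on G[0,2]
R3: Y=0.2155+0.000j on G[2,1]
C2: Y=0.000+0.001601j on G[2,1]
R4: Y=0.04032+0.000j on G[1,2]
R5: Y=0.002967+0.000j on G[2,0]
R6: Y=0.0001852+0.000j on G[0,2]
R7: Y=0.0003067+0.000j on G[0,1]
L4: Y=0.000-0.3463j on G[2,1]
R8: Y=0.0001115+0.000j on G[1,2]
V1: row V2−V1=4.82, i_V1 at 2,1
solve → V1=-4.820+0.03885j, V2=0.0001019+0.03885j
aux → i_V1=-1.415+1.661j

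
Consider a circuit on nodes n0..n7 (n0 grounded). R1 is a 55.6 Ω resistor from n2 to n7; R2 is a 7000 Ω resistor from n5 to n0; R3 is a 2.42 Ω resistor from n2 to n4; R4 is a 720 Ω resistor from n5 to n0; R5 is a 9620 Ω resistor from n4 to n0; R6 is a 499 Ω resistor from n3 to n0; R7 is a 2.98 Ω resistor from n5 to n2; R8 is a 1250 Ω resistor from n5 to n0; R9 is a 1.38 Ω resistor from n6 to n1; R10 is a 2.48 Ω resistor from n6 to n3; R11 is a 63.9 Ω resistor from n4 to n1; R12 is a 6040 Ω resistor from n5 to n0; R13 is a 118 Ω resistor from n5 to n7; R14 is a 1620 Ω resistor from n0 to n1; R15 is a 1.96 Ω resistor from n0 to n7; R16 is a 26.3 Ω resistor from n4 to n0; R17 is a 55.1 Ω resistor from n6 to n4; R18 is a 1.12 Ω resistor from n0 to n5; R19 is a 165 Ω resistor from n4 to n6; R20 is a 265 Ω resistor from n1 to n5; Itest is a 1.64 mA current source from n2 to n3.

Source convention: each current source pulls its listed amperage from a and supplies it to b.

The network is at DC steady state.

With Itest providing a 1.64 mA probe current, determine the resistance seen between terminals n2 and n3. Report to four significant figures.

R_eq = 25.88 Ω

MNA unknowns: 7 node voltages V₁..V_7
R1: Y=0.01799 on G[2,7]
R2: Y=0.0001429 on G[5,0]
R3: Y=0.4132 on G[2,4]
R4: Y=0.001389 on G[5,0]
R5: Y=0.0001040 on G[4,0]
R6: Y=0.002004 on G[3,0]
R7: Y=0.3356 on G[5,2]
R8: Y=0.0008000 on G[5,0]
R9: Y=0.7246 on G[6,1]
R10: Y=0.4032 on G[6,3]
R11: Y=0.01565 on G[4,1]
R12: Y=0.0001656 on G[5,0]
R13: Y=0.008475 on G[5,7]
R14: Y=0.0006173 on G[0,1]
R15: Y=0.5102 on G[0,7]
R16: Y=0.03802 on G[4,0]
R17: Y=0.01815 on G[6,4]
R18: Y=0.8929 on G[0,5]
R19: Y=0.006061 on G[4,6]
R20: Y=0.003774 on G[1,5]
Itest: z[2]−=0.00164, z[3]+=0.00164
solve → V1=0.03653, V2=-0.001093, V3=0.04136, V4=0.002093, V5=-0.0001843, V6=0.03750, V7=-3.953e-05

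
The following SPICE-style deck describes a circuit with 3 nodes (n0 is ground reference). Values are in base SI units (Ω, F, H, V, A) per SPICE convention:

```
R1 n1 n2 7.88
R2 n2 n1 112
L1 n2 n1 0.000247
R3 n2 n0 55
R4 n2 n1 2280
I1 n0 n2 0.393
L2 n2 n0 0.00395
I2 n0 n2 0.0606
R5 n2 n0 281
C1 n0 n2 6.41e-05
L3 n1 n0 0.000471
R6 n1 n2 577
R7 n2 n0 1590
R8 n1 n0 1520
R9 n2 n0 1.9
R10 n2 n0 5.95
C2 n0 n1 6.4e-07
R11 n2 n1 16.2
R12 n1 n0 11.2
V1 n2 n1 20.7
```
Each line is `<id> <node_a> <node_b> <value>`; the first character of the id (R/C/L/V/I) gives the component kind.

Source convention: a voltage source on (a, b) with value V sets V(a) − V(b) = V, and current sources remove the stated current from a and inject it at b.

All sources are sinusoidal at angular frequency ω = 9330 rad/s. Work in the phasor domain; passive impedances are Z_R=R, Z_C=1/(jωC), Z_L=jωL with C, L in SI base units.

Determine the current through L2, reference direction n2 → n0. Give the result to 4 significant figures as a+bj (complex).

-0.1583-0.009323j A

MNA unknowns: 2 node voltages V₁..V_2 plus 1 source current (V1)
R1: Y=0.1269+0.000j on G[1,2]
R2: Y=0.008929+0.000j on G[2,1]
L1: Y=0.000-0.4339j on G[2,1]
R3: Y=0.01818+0.000j on G[2,0]
R4: Y=0.0004386+0.000j on G[2,1]
I1: z[0]−=0.393, z[2]+=0.393
L2: Y=0.000-0.02713j on G[2,0]
I2: z[0]−=0.0606, z[2]+=0.0606
R5: Y=0.003559+0.000j on G[2,0]
C1: Y=0.000+0.5981j on G[0,2]
L3: Y=0.000-0.2276j on G[1,0]
R6: Y=0.001733+0.000j on G[1,2]
R7: Y=0.0006289+0.000j on G[2,0]
R8: Y=0.0006579+0.000j on G[1,0]
R9: Y=0.5263+0.000j on G[2,0]
R10: Y=0.1681+0.000j on G[2,0]
C2: Y=0.000+0.005971j on G[0,1]
R11: Y=0.06173+0.000j on G[2,1]
R12: Y=0.08929+0.000j on G[1,0]
V1: row V2−V1=20.7, i_V1 at 2,1
solve → V1=-20.36-5.835j, V2=0.3436-5.835j
aux → i_V1=-7.258+12.97j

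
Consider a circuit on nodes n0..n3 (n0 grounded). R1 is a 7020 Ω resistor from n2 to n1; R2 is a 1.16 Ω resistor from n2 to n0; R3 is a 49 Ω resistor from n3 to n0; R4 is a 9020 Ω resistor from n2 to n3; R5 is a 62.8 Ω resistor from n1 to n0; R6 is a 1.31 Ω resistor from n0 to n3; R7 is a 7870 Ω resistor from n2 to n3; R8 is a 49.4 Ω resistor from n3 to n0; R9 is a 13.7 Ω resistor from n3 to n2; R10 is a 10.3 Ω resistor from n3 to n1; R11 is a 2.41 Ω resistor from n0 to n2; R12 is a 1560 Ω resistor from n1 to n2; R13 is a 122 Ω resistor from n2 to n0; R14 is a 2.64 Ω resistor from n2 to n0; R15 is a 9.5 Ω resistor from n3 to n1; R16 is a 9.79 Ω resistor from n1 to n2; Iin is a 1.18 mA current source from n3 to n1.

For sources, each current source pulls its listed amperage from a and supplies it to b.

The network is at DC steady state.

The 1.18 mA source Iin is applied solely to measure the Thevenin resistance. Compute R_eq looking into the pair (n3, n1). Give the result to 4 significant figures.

R_eq = 3.297 Ω

Apply KCL at each of the 3 non-ground nodes and solve the resulting linear system.
Node n1: branches {R1, R5, R10, R12, R15, R16, Iin} → V_1 = 0.003457
Node n2: branches {R1, R2, R4, R7, R9, R11, R12, R13, R14, R16} → V_2 = 0.0001762
Node n3: branches {R3, R4, R6, R7, R8, R9, R10, R15, Iin} → V_3 = -0.0004330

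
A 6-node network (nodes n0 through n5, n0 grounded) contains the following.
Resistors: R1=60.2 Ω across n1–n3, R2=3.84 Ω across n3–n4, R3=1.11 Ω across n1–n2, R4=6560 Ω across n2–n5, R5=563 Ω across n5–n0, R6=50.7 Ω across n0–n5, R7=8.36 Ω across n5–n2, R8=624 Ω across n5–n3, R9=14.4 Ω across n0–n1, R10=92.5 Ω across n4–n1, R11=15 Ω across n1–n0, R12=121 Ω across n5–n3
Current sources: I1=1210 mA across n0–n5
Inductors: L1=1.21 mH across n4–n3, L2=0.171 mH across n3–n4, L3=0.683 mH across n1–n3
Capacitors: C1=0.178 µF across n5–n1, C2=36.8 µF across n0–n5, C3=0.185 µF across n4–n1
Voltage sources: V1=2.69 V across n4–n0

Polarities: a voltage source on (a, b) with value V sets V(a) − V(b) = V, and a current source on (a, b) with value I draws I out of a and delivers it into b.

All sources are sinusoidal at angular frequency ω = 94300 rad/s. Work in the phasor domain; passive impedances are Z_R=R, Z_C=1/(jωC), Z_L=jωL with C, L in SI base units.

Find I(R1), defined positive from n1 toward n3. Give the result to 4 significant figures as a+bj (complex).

Apply KCL at each of the 5 non-ground nodes and solve the resulting linear system.
Node n1: branches {R1, R3, C1, R9, L3, R10, R11, C3} → V_1 = 0.2792-0.1252j
Node n2: branches {R3, R4, R7} → V_2 = 0.2479-0.1531j
Node n3: branches {R1, R2, L1, L2, R8, L3, R12} → V_3 = 2.441+0.03577j
Node n4: branches {R2, L1, L2, R10, C3, V1} → V_4 = 2.690+0.000j
Node n5: branches {R4, I1, R5, R6, C1, R7, C2, R8, R12} → V_5 = 0.01190-0.3625j
Source currents: i(V1)=-0.08625-0.01645j

-0.03591-0.002675j A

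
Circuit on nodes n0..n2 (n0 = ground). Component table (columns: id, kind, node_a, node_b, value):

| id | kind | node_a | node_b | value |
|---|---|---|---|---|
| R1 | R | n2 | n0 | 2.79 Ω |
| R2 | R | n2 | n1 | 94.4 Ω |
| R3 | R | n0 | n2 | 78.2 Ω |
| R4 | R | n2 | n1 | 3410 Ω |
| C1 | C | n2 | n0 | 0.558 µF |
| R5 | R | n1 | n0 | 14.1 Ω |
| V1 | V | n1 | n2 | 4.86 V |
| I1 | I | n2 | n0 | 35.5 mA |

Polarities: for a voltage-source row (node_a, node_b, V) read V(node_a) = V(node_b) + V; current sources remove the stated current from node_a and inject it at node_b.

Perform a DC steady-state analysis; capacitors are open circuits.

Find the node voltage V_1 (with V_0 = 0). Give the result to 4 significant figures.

4.000 V

Element admittances at DC:
  Y(R1) = 0.3584 S between n2,n0
  Y(R2) = 0.01059 S between n2,n1
  Y(R3) = 0.01279 S between n0,n2
  Y(R4) = 0.0002933 S between n2,n1
  Y(C1) = 0.000 S between n2,n0
  Y(R5) = 0.07092 S between n1,n0
  V1: constraint V(n1)−V(n2) = 4.86
  I1: injects 0.0355 A into n0 (from n2)
Assemble and solve the 3×3 MNA system:
  V(n1)=4.000  V(n2)=-0.8599
  i(V1)=-0.3366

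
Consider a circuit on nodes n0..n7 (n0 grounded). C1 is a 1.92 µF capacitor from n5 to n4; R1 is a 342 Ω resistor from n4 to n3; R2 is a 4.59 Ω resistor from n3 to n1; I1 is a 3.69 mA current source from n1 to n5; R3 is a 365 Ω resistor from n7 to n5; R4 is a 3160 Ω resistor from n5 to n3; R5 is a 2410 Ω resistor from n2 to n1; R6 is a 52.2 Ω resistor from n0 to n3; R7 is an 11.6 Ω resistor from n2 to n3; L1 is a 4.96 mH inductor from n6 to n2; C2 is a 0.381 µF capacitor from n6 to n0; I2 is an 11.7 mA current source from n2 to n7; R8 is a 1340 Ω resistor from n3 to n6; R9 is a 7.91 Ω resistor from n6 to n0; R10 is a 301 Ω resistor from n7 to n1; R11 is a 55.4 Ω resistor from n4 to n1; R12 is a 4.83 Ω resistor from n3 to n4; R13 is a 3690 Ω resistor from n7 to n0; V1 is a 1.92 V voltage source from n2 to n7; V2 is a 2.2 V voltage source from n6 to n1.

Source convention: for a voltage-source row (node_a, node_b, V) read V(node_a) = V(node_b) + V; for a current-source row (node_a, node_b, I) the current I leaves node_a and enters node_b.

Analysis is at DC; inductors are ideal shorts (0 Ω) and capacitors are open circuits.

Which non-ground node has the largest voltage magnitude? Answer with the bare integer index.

MNA unknowns: 7 node voltages V₁..V_7 plus 3 source currents (L1, V1, V2)
C1: Y=0.000 on G[5,4]
R1: Y=0.002924 on G[4,3]
R2: Y=0.2179 on G[3,1]
I1: z[1]−=0.00369, z[5]+=0.00369
R3: Y=0.002740 on G[7,5]
R4: Y=0.0003165 on G[5,3]
R5: Y=0.0004149 on G[2,1]
R6: Y=0.01916 on G[0,3]
R7: Y=0.08621 on G[2,3]
L1: row V6−V2=0, i_L1 at 6,2
C2: Y=0.000 on G[6,0]
I2: z[2]−=0.0117, z[7]+=0.0117
R8: Y=0.0007463 on G[3,6]
R9: Y=0.1264 on G[6,0]
R10: Y=0.003322 on G[7,1]
R11: Y=0.01805 on G[4,1]
R12: Y=0.2070 on G[3,4]
R13: Y=0.0002710 on G[7,0]
V1: row V2−V7=1.92, i_V1 at 2,7
V2: row V6−V1=2.2, i_V2 at 6,1
solve → V1=-1.996, V2=0.2039, V3=-1.321, V4=-1.375, V5=-0.4678, V6=0.2039, V7=-1.716
aux → i_L1=0.1294, i_V1=-0.01465, i_V2=-0.1564

1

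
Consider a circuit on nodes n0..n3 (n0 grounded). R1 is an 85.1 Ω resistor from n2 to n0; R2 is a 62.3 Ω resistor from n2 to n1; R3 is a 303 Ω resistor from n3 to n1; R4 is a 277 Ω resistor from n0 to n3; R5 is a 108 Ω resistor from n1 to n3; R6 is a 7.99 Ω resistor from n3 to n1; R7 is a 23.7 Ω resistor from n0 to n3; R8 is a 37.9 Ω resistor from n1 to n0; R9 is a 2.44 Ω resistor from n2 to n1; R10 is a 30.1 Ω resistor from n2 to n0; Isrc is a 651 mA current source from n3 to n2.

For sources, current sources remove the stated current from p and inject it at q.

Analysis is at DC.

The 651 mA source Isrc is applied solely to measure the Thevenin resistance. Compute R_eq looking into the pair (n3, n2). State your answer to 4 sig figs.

R_eq = 7.807 Ω

Apply KCL at each of the 3 non-ground nodes and solve the resulting linear system.
Node n1: branches {R2, R3, R5, R6, R8, R9} → V_1 = 0.9888
Node n2: branches {R1, R2, R9, R10, Isrc} → V_2 = 2.277
Node n3: branches {R3, R4, R5, R6, R7, Isrc} → V_3 = -2.805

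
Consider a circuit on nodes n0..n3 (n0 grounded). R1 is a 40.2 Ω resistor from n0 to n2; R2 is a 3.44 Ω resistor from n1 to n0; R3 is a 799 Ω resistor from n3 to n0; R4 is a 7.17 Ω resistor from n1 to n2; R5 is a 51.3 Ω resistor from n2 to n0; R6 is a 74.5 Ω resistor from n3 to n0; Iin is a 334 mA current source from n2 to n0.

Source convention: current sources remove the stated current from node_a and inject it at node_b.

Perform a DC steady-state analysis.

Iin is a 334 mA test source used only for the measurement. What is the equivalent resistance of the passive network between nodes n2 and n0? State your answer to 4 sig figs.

R_eq = 7.214 Ω

Element admittances at DC:
  Y(R1) = 0.02488 S between n0,n2
  Y(R2) = 0.2907 S between n1,n0
  Y(R3) = 0.001252 S between n3,n0
  Y(R4) = 0.1395 S between n1,n2
  Y(R5) = 0.01949 S between n2,n0
  Y(R6) = 0.01342 S between n3,n0
  Iin: injects 0.334 A into n0 (from n2)
Assemble and solve the 3×3 MNA system:
  V(n1)=-0.7812  V(n2)=-2.409  V(n3)=0.000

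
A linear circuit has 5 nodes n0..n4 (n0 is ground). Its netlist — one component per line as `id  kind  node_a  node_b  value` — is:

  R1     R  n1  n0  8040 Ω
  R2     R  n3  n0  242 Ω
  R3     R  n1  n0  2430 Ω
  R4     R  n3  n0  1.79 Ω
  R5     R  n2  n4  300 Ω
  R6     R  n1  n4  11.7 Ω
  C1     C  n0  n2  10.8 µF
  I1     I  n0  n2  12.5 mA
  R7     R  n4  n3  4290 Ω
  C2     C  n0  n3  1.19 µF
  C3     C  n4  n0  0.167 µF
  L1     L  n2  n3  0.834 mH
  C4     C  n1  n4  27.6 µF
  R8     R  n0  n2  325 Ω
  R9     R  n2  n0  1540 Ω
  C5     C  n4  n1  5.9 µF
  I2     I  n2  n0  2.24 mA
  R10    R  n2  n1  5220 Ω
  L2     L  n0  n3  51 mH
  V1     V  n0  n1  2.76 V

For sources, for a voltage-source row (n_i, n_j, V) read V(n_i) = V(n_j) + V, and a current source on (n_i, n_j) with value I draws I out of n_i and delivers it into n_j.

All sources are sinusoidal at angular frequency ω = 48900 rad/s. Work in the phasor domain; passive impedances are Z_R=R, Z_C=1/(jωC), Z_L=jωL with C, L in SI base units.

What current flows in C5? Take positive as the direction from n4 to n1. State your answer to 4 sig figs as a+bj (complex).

0.001507+0.004031j A

Apply KCL at each of the 4 non-ground nodes and solve the resulting linear system.
Node n1: branches {R1, R3, R6, C4, C5, R10, V1} → V_1 = -2.760+0.000j
Node n2: branches {R5, C1, I1, L1, R8, R9, I2, R10} → V_2 = 3.959e-05-0.001150j
Node n3: branches {R2, R4, R7, C2, L1, L2} → V_3 = -0.001183+6.602e-05j
Node n4: branches {R5, R6, R7, C3, C4, C5} → V_4 = -2.746-0.005223j
Source currents: i(V1)=-0.01176-0.02244j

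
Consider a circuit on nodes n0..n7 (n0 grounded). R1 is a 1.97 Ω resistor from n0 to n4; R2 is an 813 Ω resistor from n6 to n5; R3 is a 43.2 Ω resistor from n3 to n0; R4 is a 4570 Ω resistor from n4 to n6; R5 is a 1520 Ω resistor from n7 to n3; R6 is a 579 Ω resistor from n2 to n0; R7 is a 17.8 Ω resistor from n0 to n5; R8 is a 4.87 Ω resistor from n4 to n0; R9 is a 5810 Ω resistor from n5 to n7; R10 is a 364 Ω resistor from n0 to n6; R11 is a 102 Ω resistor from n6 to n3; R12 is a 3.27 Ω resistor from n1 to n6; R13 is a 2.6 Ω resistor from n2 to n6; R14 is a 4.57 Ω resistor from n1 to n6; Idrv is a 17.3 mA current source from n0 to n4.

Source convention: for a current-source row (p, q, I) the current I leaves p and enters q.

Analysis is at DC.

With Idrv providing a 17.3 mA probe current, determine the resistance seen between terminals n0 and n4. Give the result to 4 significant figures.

R_eq = 1.402 Ω

Apply KCL at each of the 7 non-ground nodes and solve the resulting linear system.
Node n1: branches {R12, R14} → V_1 = 0.0004151
Node n2: branches {R6, R13} → V_2 = 0.0004133
Node n3: branches {R3, R5, R11} → V_3 = 0.0001230
Node n4: branches {R1, R4, R8, Idrv} → V_4 = 0.02426
Node n5: branches {R2, R7, R9} → V_5 = 9.165e-06
Node n6: branches {R2, R4, R10, R11, R12, R13, R14} → V_6 = 0.0004151
Node n7: branches {R5, R9} → V_7 = 9.943e-05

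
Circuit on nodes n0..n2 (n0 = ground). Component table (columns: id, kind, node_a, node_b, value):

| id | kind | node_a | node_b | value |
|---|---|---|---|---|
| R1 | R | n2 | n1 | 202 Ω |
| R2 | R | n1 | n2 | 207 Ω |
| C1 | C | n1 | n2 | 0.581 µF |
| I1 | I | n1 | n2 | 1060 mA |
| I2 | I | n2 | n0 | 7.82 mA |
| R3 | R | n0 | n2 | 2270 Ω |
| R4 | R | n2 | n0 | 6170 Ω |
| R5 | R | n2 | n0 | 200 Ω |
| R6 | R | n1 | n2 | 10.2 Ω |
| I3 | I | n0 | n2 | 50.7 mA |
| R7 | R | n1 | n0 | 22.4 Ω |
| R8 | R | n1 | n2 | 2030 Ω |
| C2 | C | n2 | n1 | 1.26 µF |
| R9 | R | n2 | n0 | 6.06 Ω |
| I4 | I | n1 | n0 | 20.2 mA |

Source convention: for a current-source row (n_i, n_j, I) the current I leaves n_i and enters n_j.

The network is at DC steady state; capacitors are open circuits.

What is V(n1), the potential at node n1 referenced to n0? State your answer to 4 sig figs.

Apply KCL at each of the 2 non-ground nodes and solve the resulting linear system.
Node n1: branches {R1, R2, C1, I1, R6, R7, R8, C2, I4} → V_1 = -5.879
Node n2: branches {R1, R2, C1, I1, I2, R3, R4, R5, R6, I3, R8, C2, R9} → V_2 = 1.671

-5.879 V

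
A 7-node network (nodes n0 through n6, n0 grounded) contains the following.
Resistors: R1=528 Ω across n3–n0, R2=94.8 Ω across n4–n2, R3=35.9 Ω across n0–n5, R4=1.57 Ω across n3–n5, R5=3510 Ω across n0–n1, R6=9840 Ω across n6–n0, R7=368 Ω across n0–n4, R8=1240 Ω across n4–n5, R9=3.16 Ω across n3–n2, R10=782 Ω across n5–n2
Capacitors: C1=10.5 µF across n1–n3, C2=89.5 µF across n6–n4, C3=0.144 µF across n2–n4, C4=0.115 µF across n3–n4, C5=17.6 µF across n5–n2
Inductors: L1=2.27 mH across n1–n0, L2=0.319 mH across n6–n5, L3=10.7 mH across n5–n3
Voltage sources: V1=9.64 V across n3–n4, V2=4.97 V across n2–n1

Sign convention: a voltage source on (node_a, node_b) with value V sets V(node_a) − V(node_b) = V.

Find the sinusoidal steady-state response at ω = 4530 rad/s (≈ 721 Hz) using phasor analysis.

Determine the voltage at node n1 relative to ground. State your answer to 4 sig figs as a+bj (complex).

MNA unknowns: 6 node voltages V₁..V_6 plus 2 source currents (V1, V2)
R1: Y=0.001894+0.000j on G[3,0]
C1: Y=0.000+0.04756j on G[1,3]
L1: Y=0.000-0.09725j on G[1,0]
C2: Y=0.000+0.4054j on G[6,4]
R2: Y=0.01055+0.000j on G[4,2]
C3: Y=0.000+0.0006523j on G[2,4]
R3: Y=0.02786+0.000j on G[0,5]
R4: Y=0.6369+0.000j on G[3,5]
L2: Y=0.000-0.6920j on G[6,5]
R5: Y=0.0002849+0.000j on G[0,1]
R6: Y=0.0001016+0.000j on G[6,0]
R7: Y=0.002717+0.000j on G[0,4]
R8: Y=0.0008065+0.000j on G[4,5]
L3: Y=0.000-0.02063j on G[5,3]
R9: Y=0.3165+0.000j on G[3,2]
C4: Y=0.000+0.0005209j on G[3,4]
C5: Y=0.000+0.07973j on G[5,2]
R10: Y=0.001279+0.000j on G[5,2]
V1: row V3−V4=9.64, i_V1 at 3,4
V2: row V2−V1=4.97, i_V2 at 2,1
solve → V1=-0.5986+0.6811j, V2=4.371+0.6811j, V3=4.329+1.766j, V4=-5.311+1.766j, V5=-2.156-2.359j, V6=2.305-8.196j
aux → i_V1=-4.159-3.080j, i_V2=0.1177-0.1760j

-0.5986+0.6811j V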